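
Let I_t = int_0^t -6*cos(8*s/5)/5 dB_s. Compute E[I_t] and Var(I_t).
E[I_t] = 0; Var(I_t) = 18*t/25 + 9*sin(8*t/5)*cos(8*t/5)/20

The Itô integral of a deterministic integrand f(s) has mean 0 because each increment f(s) * (B_{s+ds} - B_s) has mean 0. By the Itô isometry:
  Var( int_0^t f(s) dB_s ) = E[ (int_0^t f(s) dB_s)^2 ] = int_0^t f(s)^2 ds.
Here f(s) = -6*cos(8*s/5)/5, so f(s)^2 = 36*cos(8*s/5)^2/25. Integrate:
  int_0^t (36*cos(8*s/5)^2/25) ds = 18*t/25 + 9*sin(8*t/5)*cos(8*t/5)/20.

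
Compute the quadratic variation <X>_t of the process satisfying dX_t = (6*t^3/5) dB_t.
<X>_t = 36*t^7/175

For an Itô process dX_t = a(t) dt + b(t) dB_t, the quadratic variation is <X>_t = int_0^t b(s)^2 ds (the drift term does not contribute). Here b(s) = 6*s^3/5, so
  b(s)^2 = 36*s^6/25.
Integrating from 0 to t:
  <X>_t = int_0^t (36*s^6/25) ds = 36*t^7/175.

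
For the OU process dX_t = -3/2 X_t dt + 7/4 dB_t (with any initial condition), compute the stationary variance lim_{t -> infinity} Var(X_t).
lim Var(X_t) = 49/48

The OU SDE dX = -theta X dt + sigma dB admits the integrating factor exp(theta t): d(exp(theta t) X_t) = sigma exp(theta t) dB_t. Integrating from 0 to t gives X_t = x_0 * exp(-theta t) + sigma * int_0^t exp(-theta (t-s)) dB_s for any initial x_0. The Itô integral has variance (by the Itô isometry) sigma^2 * int_0^t exp(-2 theta (t - s)) ds = sigma^2 * (1 - exp(-2 theta t)) / (2 theta), independent of x_0.
With theta = 3/2, sigma = 7/4:
  Var(X_t) = (7/4)^2 * (1 - exp(-2*3/2 t)) / (2 * 3/2) = 49/48 - 49*exp(-3*t)/48.
As t -> infinity, exp(-2*3/2 t) -> 0, so the stationary variance is sigma^2 / (2 theta) = 49/48.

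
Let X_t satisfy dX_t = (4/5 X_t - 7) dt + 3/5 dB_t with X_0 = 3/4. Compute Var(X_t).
Var(X_t) = 9*exp(8*t/5)/40 - 9/40

The variance V(t) = Var(X_t) satisfies V'(t) = 2 a V(t) + c^2 with V(0) = 0 (drift coefficient is linear in X, diffusion is constant). With a = 4/5, c = 3/5, the solution is
  V(t) = (c^2 / (2 a)) * (exp(2 a t) - 1)
       = ((3/5)^2 / (2*(4/5))) * (exp((8/5) t) - 1)
       = 9*exp(8*t/5)/40 - 9/40.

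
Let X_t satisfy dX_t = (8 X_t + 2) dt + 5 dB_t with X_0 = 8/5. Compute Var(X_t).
Var(X_t) = 25*exp(16*t)/16 - 25/16

The variance V(t) = Var(X_t) satisfies V'(t) = 2 a V(t) + c^2 with V(0) = 0 (drift coefficient is linear in X, diffusion is constant). With a = 8, c = 5, the solution is
  V(t) = (c^2 / (2 a)) * (exp(2 a t) - 1)
       = (5^2 / (2*8)) * (exp(16 t) - 1)
       = 25*exp(16*t)/16 - 25/16.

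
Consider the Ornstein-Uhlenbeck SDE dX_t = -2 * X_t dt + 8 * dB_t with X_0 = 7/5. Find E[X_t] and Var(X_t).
E[X_t] = 7*exp(-2*t)/5; Var(X_t) = 16 - 16*exp(-4*t)

The OU SDE dX = -theta X dt + sigma dB admits the integrating factor exp(theta t): d(exp(theta t) X_t) = sigma exp(theta t) dB_t. Integrating from 0 to t:
  X_t = x_0 * exp(-theta t) + sigma * int_0^t exp(-theta (t-s)) dB_s.
The Itô integral has mean 0 and (by the Itô isometry) variance sigma^2 * int_0^t exp(-2 theta (t - s)) ds = sigma^2 * (1 - exp(-2 theta t)) / (2 theta).
With theta = 2, sigma = 8, x_0 = 7/5:
  E[X_t] = 7/5 * exp(-2 t) = 7*exp(-2*t)/5
  Var(X_t) = (8)^2 * (1 - exp(-2*2 t)) / (2 * 2) = 16 - 16*exp(-4*t).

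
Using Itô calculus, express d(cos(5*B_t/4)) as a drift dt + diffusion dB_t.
d(cos(5*B_t/4)) = (-25*cos(5*B_t/4)/32) dt + (-5*sin(5*B_t/4)/4) dB_t

Itô's formula for f(B_t) gives d f(B_t) = f'(B_t) dB_t + (1/2) f''(B_t) dt. Compute derivatives of f(x) = cos(5*x/4):
  f'(x)  = -5*sin(5*x/4)/4
  f''(x) = -25*cos(5*x/4)/16
Substitute x = B_t and multiply the f'' term by 1/2:
  drift     = (1/2) * (-25*cos(5*x/4)/16) evaluated at B_t = -25*cos(5*B_t/4)/32
  diffusion = (-5*sin(5*x/4)/4) evaluated at B_t = -5*sin(5*B_t/4)/4
Therefore d(cos(5*B_t/4)) = (-25*cos(5*B_t/4)/32) dt + (-5*sin(5*B_t/4)/4) dB_t.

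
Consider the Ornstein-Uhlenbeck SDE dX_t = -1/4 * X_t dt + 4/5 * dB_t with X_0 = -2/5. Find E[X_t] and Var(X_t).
E[X_t] = -2*exp(-t/4)/5; Var(X_t) = 32/25 - 32*exp(-t/2)/25

The OU SDE dX = -theta X dt + sigma dB admits the integrating factor exp(theta t): d(exp(theta t) X_t) = sigma exp(theta t) dB_t. Integrating from 0 to t:
  X_t = x_0 * exp(-theta t) + sigma * int_0^t exp(-theta (t-s)) dB_s.
The Itô integral has mean 0 and (by the Itô isometry) variance sigma^2 * int_0^t exp(-2 theta (t - s)) ds = sigma^2 * (1 - exp(-2 theta t)) / (2 theta).
With theta = 1/4, sigma = 4/5, x_0 = -2/5:
  E[X_t] = -2/5 * exp(-1/4 t) = -2*exp(-t/4)/5
  Var(X_t) = (4/5)^2 * (1 - exp(-2*1/4 t)) / (2 * 1/4) = 32/25 - 32*exp(-t/2)/25.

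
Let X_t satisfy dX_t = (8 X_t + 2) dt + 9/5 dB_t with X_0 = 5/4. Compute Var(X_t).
Var(X_t) = 81*exp(16*t)/400 - 81/400

The variance V(t) = Var(X_t) satisfies V'(t) = 2 a V(t) + c^2 with V(0) = 0 (drift coefficient is linear in X, diffusion is constant). With a = 8, c = 9/5, the solution is
  V(t) = (c^2 / (2 a)) * (exp(2 a t) - 1)
       = ((9/5)^2 / (2*8)) * (exp(16 t) - 1)
       = 81*exp(16*t)/400 - 81/400.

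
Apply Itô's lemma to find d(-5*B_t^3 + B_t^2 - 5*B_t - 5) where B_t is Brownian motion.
d(-5*B_t^3 + B_t^2 - 5*B_t - 5) = (1 - 15*B_t) dt + (-15*B_t^2 + 2*B_t - 5) dB_t

Itô's formula for f(B_t) gives d f(B_t) = f'(B_t) dB_t + (1/2) f''(B_t) dt. Compute derivatives of f(x) = -5*x^3 + x^2 - 5*x - 5:
  f'(x)  = -15*x^2 + 2*x - 5
  f''(x) = 2 - 30*x
Substitute x = B_t and multiply the f'' term by 1/2:
  drift     = (1/2) * (2 - 30*x) evaluated at B_t = 1 - 15*B_t
  diffusion = (-15*x^2 + 2*x - 5) evaluated at B_t = -15*B_t^2 + 2*B_t - 5
Therefore d(-5*B_t^3 + B_t^2 - 5*B_t - 5) = (1 - 15*B_t) dt + (-15*B_t^2 + 2*B_t - 5) dB_t.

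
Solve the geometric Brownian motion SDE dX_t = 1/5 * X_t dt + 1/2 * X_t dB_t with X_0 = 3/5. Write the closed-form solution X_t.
X_t = 3/5 * exp((3/40) * t + (1/2) * B_t)

For GBM dX = mu X dt + sigma X dB with X_0 = x_0, apply Itô to Y = log X: dY = (mu - sigma^2/2) dt + sigma dB, so Y_t = log(x_0) + (mu - sigma^2/2) t + sigma B_t and hence X_t = x_0 * exp((mu - sigma^2/2) t + sigma B_t).
With mu = 1/5, sigma = 1/2, x_0 = 3/5, this gives:
  X_t = 3/5 * exp((3/40) * t + (1/2) * B_t).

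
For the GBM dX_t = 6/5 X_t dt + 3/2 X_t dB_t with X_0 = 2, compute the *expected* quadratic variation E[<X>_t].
E[<X>_t] = 60*exp(93*t/20)/31 - 60/31

<X>_t = int_0^t ((3/2) * X_s)^2 ds. Taking expectation inside the integral: E[<X>_t] = (3/2)^2 * int_0^t E[X_s^2] ds. For GBM, E[X_s^2] = x_0^2 * exp((2 mu + sigma^2) s). Integrating:
  E[<X>_t] = (3/2)^2 * 2^2 * (exp((2*(6/5) + (3/2)^2) t) - 1) / (2*(6/5) + (3/2)^2)
           = (3/2)^2 * 2^2 * (exp((93/20) t) - 1) / (93/20) = 60*exp(93*t/20)/31 - 60/31.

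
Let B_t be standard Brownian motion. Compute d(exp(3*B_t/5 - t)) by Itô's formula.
d(exp(3*B_t/5 - t)) = (-41*exp(3*B_t/5 - t)/50) dt + (3*exp(3*B_t/5 - t)/5) dB_t

Itô's formula for f(t, x): d f(t, B_t) = (f_t + (1/2) f_xx) dt + f_x dB_t. Compute partials of f(t, x) = exp(-t + 3*x/5):
  f_t(t,x)  = -exp(-t + 3*x/5)
  f_x(t,x)  = 3*exp(-t + 3*x/5)/5
  f_xx(t,x) = 9*exp(-t + 3*x/5)/25
Assemble drift = f_t + (1/2) f_xx = -41*exp(-t + 3*x/5)/50 and diffusion = f_x = 3*exp(-t + 3*x/5)/5. Substituting x = B_t:
  d(exp(3*B_t/5 - t)) = (-41*exp(3*B_t/5 - t)/50) dt + (3*exp(3*B_t/5 - t)/5) dB_t.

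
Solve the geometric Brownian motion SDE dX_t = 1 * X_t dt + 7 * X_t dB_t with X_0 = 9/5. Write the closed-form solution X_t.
X_t = 9/5 * exp((-47/2) * t + (7) * B_t)

For GBM dX = mu X dt + sigma X dB with X_0 = x_0, apply Itô to Y = log X: dY = (mu - sigma^2/2) dt + sigma dB, so Y_t = log(x_0) + (mu - sigma^2/2) t + sigma B_t and hence X_t = x_0 * exp((mu - sigma^2/2) t + sigma B_t).
With mu = 1, sigma = 7, x_0 = 9/5, this gives:
  X_t = 9/5 * exp((-47/2) * t + (7) * B_t).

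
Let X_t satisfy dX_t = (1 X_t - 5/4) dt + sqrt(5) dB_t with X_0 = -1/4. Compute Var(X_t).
Var(X_t) = 5*exp(2*t)/2 - 5/2

The variance V(t) = Var(X_t) satisfies V'(t) = 2 a V(t) + c^2 with V(0) = 0 (drift coefficient is linear in X, diffusion is constant). With a = 1, c = sqrt(5), the solution is
  V(t) = (c^2 / (2 a)) * (exp(2 a t) - 1)
       = (sqrt(5)^2 / (2*1)) * (exp(2 t) - 1)
       = 5*exp(2*t)/2 - 5/2.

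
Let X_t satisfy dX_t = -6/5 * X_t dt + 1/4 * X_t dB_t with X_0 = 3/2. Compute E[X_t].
E[X_t] = 3*exp(-6*t/5)/2

For GBM dX = mu X dt + sigma X dB with X_0 = x_0, apply Itô to Y = log X: dY = (mu - sigma^2/2) dt + sigma dB, so Y_t = log(x_0) + (mu - sigma^2/2) t + sigma B_t and hence X_t = x_0 * exp((mu - sigma^2/2) t + sigma B_t).
With mu = -6/5, sigma = 1/4, x_0 = 3/2, this gives:
  X_t = 3/2 * exp((-197/160) * t + (1/4) * B_t).
Since sigma*B_t ~ Normal(0, sigma^2 t), E[exp(sigma*B_t)] = exp(sigma^2 t / 2); so E[X_t] = x_0 * exp((mu - sigma^2/2) t) * exp(sigma^2 t / 2) = x_0 * exp(mu t) = 3*exp(-6*t/5)/2.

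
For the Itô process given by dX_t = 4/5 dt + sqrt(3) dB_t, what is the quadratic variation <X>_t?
<X>_t = 3*t

For an Itô process dX_t = a(t) dt + b(t) dB_t, the quadratic variation is <X>_t = int_0^t b(s)^2 ds (the drift term does not contribute). Here b(s) = sqrt(3), so
  b(s)^2 = 3.
Integrating from 0 to t:
  <X>_t = int_0^t (3) ds = 3*t.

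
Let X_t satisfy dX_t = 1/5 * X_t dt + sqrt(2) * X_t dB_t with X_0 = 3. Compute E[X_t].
E[X_t] = 3*exp(t/5)

For GBM dX = mu X dt + sigma X dB with X_0 = x_0, apply Itô to Y = log X: dY = (mu - sigma^2/2) dt + sigma dB, so Y_t = log(x_0) + (mu - sigma^2/2) t + sigma B_t and hence X_t = x_0 * exp((mu - sigma^2/2) t + sigma B_t).
With mu = 1/5, sigma = sqrt(2), x_0 = 3, this gives:
  X_t = 3 * exp((-4/5) * t + (sqrt(2)) * B_t).
Since sigma*B_t ~ Normal(0, sigma^2 t), E[exp(sigma*B_t)] = exp(sigma^2 t / 2); so E[X_t] = x_0 * exp((mu - sigma^2/2) t) * exp(sigma^2 t / 2) = x_0 * exp(mu t) = 3*exp(t/5).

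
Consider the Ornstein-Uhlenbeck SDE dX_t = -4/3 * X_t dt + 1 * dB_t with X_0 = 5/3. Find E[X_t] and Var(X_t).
E[X_t] = 5*exp(-4*t/3)/3; Var(X_t) = 3/8 - 3*exp(-8*t/3)/8

The OU SDE dX = -theta X dt + sigma dB admits the integrating factor exp(theta t): d(exp(theta t) X_t) = sigma exp(theta t) dB_t. Integrating from 0 to t:
  X_t = x_0 * exp(-theta t) + sigma * int_0^t exp(-theta (t-s)) dB_s.
The Itô integral has mean 0 and (by the Itô isometry) variance sigma^2 * int_0^t exp(-2 theta (t - s)) ds = sigma^2 * (1 - exp(-2 theta t)) / (2 theta).
With theta = 4/3, sigma = 1, x_0 = 5/3:
  E[X_t] = 5/3 * exp(-4/3 t) = 5*exp(-4*t/3)/3
  Var(X_t) = (1)^2 * (1 - exp(-2*4/3 t)) / (2 * 4/3) = 3/8 - 3*exp(-8*t/3)/8.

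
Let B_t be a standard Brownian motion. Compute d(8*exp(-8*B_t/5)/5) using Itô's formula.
d(8*exp(-8*B_t/5)/5) = (256*exp(-8*B_t/5)/125) dt + (-64*exp(-8*B_t/5)/25) dB_t

Itô's formula for f(B_t) gives d f(B_t) = f'(B_t) dB_t + (1/2) f''(B_t) dt. Compute derivatives of f(x) = 8*exp(-8*x/5)/5:
  f'(x)  = -64*exp(-8*x/5)/25
  f''(x) = 512*exp(-8*x/5)/125
Substitute x = B_t and multiply the f'' term by 1/2:
  drift     = (1/2) * (512*exp(-8*x/5)/125) evaluated at B_t = 256*exp(-8*B_t/5)/125
  diffusion = (-64*exp(-8*x/5)/25) evaluated at B_t = -64*exp(-8*B_t/5)/25
Therefore d(8*exp(-8*B_t/5)/5) = (256*exp(-8*B_t/5)/125) dt + (-64*exp(-8*B_t/5)/25) dB_t.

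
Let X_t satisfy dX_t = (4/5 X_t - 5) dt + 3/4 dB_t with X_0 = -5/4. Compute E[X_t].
E[X_t] = 25/4 - 15*exp(4*t/5)/2

Taking expectations and using E[dB_t] = 0, the mean m(t) = E[X_t] satisfies the ODE m'(t) = a m(t) + b with m(0) = x_0. With a = 4/5, b = -5, x_0 = -5/4, the solution is
  m(t) = x_0 * exp(a t) + (b/a) * (exp(a t) - 1)
       = (-5/4) * exp((4/5) t) + ((-5)/(4/5)) * (exp((4/5) t) - 1)
       = 25/4 - 15*exp(4*t/5)/2.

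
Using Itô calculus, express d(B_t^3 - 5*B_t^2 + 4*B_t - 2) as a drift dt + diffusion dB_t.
d(B_t^3 - 5*B_t^2 + 4*B_t - 2) = (3*B_t - 5) dt + (3*B_t^2 - 10*B_t + 4) dB_t

Itô's formula for f(B_t) gives d f(B_t) = f'(B_t) dB_t + (1/2) f''(B_t) dt. Compute derivatives of f(x) = x^3 - 5*x^2 + 4*x - 2:
  f'(x)  = 3*x^2 - 10*x + 4
  f''(x) = 6*x - 10
Substitute x = B_t and multiply the f'' term by 1/2:
  drift     = (1/2) * (6*x - 10) evaluated at B_t = 3*B_t - 5
  diffusion = (3*x^2 - 10*x + 4) evaluated at B_t = 3*B_t^2 - 10*B_t + 4
Therefore d(B_t^3 - 5*B_t^2 + 4*B_t - 2) = (3*B_t - 5) dt + (3*B_t^2 - 10*B_t + 4) dB_t.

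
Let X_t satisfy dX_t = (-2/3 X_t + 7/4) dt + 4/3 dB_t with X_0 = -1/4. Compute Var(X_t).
Var(X_t) = 4/3 - 4*exp(-4*t/3)/3

The variance V(t) = Var(X_t) satisfies V'(t) = 2 a V(t) + c^2 with V(0) = 0 (drift coefficient is linear in X, diffusion is constant). With a = -2/3, c = 4/3, the solution is
  V(t) = (c^2 / (2 a)) * (exp(2 a t) - 1)
       = ((4/3)^2 / (2*(-2/3))) * (exp((-4/3) t) - 1)
       = 4/3 - 4*exp(-4*t/3)/3.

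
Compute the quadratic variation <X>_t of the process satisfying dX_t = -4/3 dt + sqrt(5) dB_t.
<X>_t = 5*t

For an Itô process dX_t = a(t) dt + b(t) dB_t, the quadratic variation is <X>_t = int_0^t b(s)^2 ds (the drift term does not contribute). Here b(s) = sqrt(5), so
  b(s)^2 = 5.
Integrating from 0 to t:
  <X>_t = int_0^t (5) ds = 5*t.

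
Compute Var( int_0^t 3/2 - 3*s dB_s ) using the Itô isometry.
Var = 3*t*(4*t^2 - 6*t + 3)/4

The Itô integral of a deterministic integrand f(s) has mean 0 because each increment f(s) * (B_{s+ds} - B_s) has mean 0. By the Itô isometry:
  Var( int_0^t f(s) dB_s ) = E[ (int_0^t f(s) dB_s)^2 ] = int_0^t f(s)^2 ds.
Here f(s) = 3/2 - 3*s, so f(s)^2 = 9*(2*s - 1)^2/4. Integrate:
  int_0^t (9*(2*s - 1)^2/4) ds = 3*t*(4*t^2 - 6*t + 3)/4.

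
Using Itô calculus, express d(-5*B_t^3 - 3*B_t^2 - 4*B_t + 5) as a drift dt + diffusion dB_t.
d(-5*B_t^3 - 3*B_t^2 - 4*B_t + 5) = (-15*B_t - 3) dt + (-15*B_t^2 - 6*B_t - 4) dB_t

Itô's formula for f(B_t) gives d f(B_t) = f'(B_t) dB_t + (1/2) f''(B_t) dt. Compute derivatives of f(x) = -5*x^3 - 3*x^2 - 4*x + 5:
  f'(x)  = -15*x^2 - 6*x - 4
  f''(x) = -30*x - 6
Substitute x = B_t and multiply the f'' term by 1/2:
  drift     = (1/2) * (-30*x - 6) evaluated at B_t = -15*B_t - 3
  diffusion = (-15*x^2 - 6*x - 4) evaluated at B_t = -15*B_t^2 - 6*B_t - 4
Therefore d(-5*B_t^3 - 3*B_t^2 - 4*B_t + 5) = (-15*B_t - 3) dt + (-15*B_t^2 - 6*B_t - 4) dB_t.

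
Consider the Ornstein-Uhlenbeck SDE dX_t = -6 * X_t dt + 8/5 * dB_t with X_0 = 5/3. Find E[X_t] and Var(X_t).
E[X_t] = 5*exp(-6*t)/3; Var(X_t) = 16/75 - 16*exp(-12*t)/75

The OU SDE dX = -theta X dt + sigma dB admits the integrating factor exp(theta t): d(exp(theta t) X_t) = sigma exp(theta t) dB_t. Integrating from 0 to t:
  X_t = x_0 * exp(-theta t) + sigma * int_0^t exp(-theta (t-s)) dB_s.
The Itô integral has mean 0 and (by the Itô isometry) variance sigma^2 * int_0^t exp(-2 theta (t - s)) ds = sigma^2 * (1 - exp(-2 theta t)) / (2 theta).
With theta = 6, sigma = 8/5, x_0 = 5/3:
  E[X_t] = 5/3 * exp(-6 t) = 5*exp(-6*t)/3
  Var(X_t) = (8/5)^2 * (1 - exp(-2*6 t)) / (2 * 6) = 16/75 - 16*exp(-12*t)/75.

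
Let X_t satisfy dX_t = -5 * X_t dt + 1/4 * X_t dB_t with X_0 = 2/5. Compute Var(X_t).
Var(X_t) = (4*exp(t/16) - 4)*exp(-10*t)/25

For GBM dX = mu X dt + sigma X dB with X_0 = x_0, apply Itô to Y = log X: dY = (mu - sigma^2/2) dt + sigma dB, so Y_t = log(x_0) + (mu - sigma^2/2) t + sigma B_t and hence X_t = x_0 * exp((mu - sigma^2/2) t + sigma B_t).
With mu = -5, sigma = 1/4, x_0 = 2/5, this gives:
  X_t = 2/5 * exp((-161/32) * t + (1/4) * B_t).
Since sigma*B_t ~ Normal(0, sigma^2 t), E[exp(sigma*B_t)] = exp(sigma^2 t / 2); so E[X_t] = x_0 * exp((mu - sigma^2/2) t) * exp(sigma^2 t / 2) = x_0 * exp(mu t) = 2*exp(-5*t)/5.
Var(X_t) = E[X_t^2] - (E[X_t])^2 = x_0^2 * exp(2 mu t) * (exp(sigma^2 t) - 1) = (4*exp(t/16) - 4)*exp(-10*t)/25.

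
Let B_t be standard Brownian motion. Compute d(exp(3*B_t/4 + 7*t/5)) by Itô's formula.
d(exp(3*B_t/4 + 7*t/5)) = (269*exp(3*B_t/4 + 7*t/5)/160) dt + (3*exp(3*B_t/4 + 7*t/5)/4) dB_t

Itô's formula for f(t, x): d f(t, B_t) = (f_t + (1/2) f_xx) dt + f_x dB_t. Compute partials of f(t, x) = exp(7*t/5 + 3*x/4):
  f_t(t,x)  = 7*exp(7*t/5 + 3*x/4)/5
  f_x(t,x)  = 3*exp(7*t/5 + 3*x/4)/4
  f_xx(t,x) = 9*exp(7*t/5 + 3*x/4)/16
Assemble drift = f_t + (1/2) f_xx = 269*exp(7*t/5 + 3*x/4)/160 and diffusion = f_x = 3*exp(7*t/5 + 3*x/4)/4. Substituting x = B_t:
  d(exp(3*B_t/4 + 7*t/5)) = (269*exp(3*B_t/4 + 7*t/5)/160) dt + (3*exp(3*B_t/4 + 7*t/5)/4) dB_t.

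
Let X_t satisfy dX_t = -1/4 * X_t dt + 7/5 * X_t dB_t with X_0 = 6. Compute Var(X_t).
Var(X_t) = (36*exp(49*t/25) - 36)*exp(-t/2)

For GBM dX = mu X dt + sigma X dB with X_0 = x_0, apply Itô to Y = log X: dY = (mu - sigma^2/2) dt + sigma dB, so Y_t = log(x_0) + (mu - sigma^2/2) t + sigma B_t and hence X_t = x_0 * exp((mu - sigma^2/2) t + sigma B_t).
With mu = -1/4, sigma = 7/5, x_0 = 6, this gives:
  X_t = 6 * exp((-123/100) * t + (7/5) * B_t).
Since sigma*B_t ~ Normal(0, sigma^2 t), E[exp(sigma*B_t)] = exp(sigma^2 t / 2); so E[X_t] = x_0 * exp((mu - sigma^2/2) t) * exp(sigma^2 t / 2) = x_0 * exp(mu t) = 6*exp(-t/4).
Var(X_t) = E[X_t^2] - (E[X_t])^2 = x_0^2 * exp(2 mu t) * (exp(sigma^2 t) - 1) = (36*exp(49*t/25) - 36)*exp(-t/2).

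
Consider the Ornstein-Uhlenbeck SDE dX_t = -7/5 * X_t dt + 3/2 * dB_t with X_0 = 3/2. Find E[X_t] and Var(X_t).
E[X_t] = 3*exp(-7*t/5)/2; Var(X_t) = 45/56 - 45*exp(-14*t/5)/56

The OU SDE dX = -theta X dt + sigma dB admits the integrating factor exp(theta t): d(exp(theta t) X_t) = sigma exp(theta t) dB_t. Integrating from 0 to t:
  X_t = x_0 * exp(-theta t) + sigma * int_0^t exp(-theta (t-s)) dB_s.
The Itô integral has mean 0 and (by the Itô isometry) variance sigma^2 * int_0^t exp(-2 theta (t - s)) ds = sigma^2 * (1 - exp(-2 theta t)) / (2 theta).
With theta = 7/5, sigma = 3/2, x_0 = 3/2:
  E[X_t] = 3/2 * exp(-7/5 t) = 3*exp(-7*t/5)/2
  Var(X_t) = (3/2)^2 * (1 - exp(-2*7/5 t)) / (2 * 7/5) = 45/56 - 45*exp(-14*t/5)/56.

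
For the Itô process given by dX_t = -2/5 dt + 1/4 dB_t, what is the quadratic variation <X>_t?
<X>_t = t/16

For an Itô process dX_t = a(t) dt + b(t) dB_t, the quadratic variation is <X>_t = int_0^t b(s)^2 ds (the drift term does not contribute). Here b(s) = 1/4, so
  b(s)^2 = 1/16.
Integrating from 0 to t:
  <X>_t = int_0^t (1/16) ds = t/16.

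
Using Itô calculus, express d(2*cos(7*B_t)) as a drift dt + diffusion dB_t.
d(2*cos(7*B_t)) = (-49*cos(7*B_t)) dt + (-14*sin(7*B_t)) dB_t

Itô's formula for f(B_t) gives d f(B_t) = f'(B_t) dB_t + (1/2) f''(B_t) dt. Compute derivatives of f(x) = 2*cos(7*x):
  f'(x)  = -14*sin(7*x)
  f''(x) = -98*cos(7*x)
Substitute x = B_t and multiply the f'' term by 1/2:
  drift     = (1/2) * (-98*cos(7*x)) evaluated at B_t = -49*cos(7*B_t)
  diffusion = (-14*sin(7*x)) evaluated at B_t = -14*sin(7*B_t)
Therefore d(2*cos(7*B_t)) = (-49*cos(7*B_t)) dt + (-14*sin(7*B_t)) dB_t.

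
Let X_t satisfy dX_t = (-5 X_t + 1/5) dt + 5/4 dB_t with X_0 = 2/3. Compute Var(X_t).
Var(X_t) = 5/32 - 5*exp(-10*t)/32

The variance V(t) = Var(X_t) satisfies V'(t) = 2 a V(t) + c^2 with V(0) = 0 (drift coefficient is linear in X, diffusion is constant). With a = -5, c = 5/4, the solution is
  V(t) = (c^2 / (2 a)) * (exp(2 a t) - 1)
       = ((5/4)^2 / (2*(-5))) * (exp((-10) t) - 1)
       = 5/32 - 5*exp(-10*t)/32.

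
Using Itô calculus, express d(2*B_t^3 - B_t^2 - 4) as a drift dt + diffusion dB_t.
d(2*B_t^3 - B_t^2 - 4) = (6*B_t - 1) dt + (2*B_t*(3*B_t - 1)) dB_t

Itô's formula for f(B_t) gives d f(B_t) = f'(B_t) dB_t + (1/2) f''(B_t) dt. Compute derivatives of f(x) = 2*x^3 - x^2 - 4:
  f'(x)  = 2*x*(3*x - 1)
  f''(x) = 12*x - 2
Substitute x = B_t and multiply the f'' term by 1/2:
  drift     = (1/2) * (12*x - 2) evaluated at B_t = 6*B_t - 1
  diffusion = (2*x*(3*x - 1)) evaluated at B_t = 2*B_t*(3*B_t - 1)
Therefore d(2*B_t^3 - B_t^2 - 4) = (6*B_t - 1) dt + (2*B_t*(3*B_t - 1)) dB_t.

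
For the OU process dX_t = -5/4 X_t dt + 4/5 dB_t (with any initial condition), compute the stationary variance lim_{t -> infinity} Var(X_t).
lim Var(X_t) = 32/125

The OU SDE dX = -theta X dt + sigma dB admits the integrating factor exp(theta t): d(exp(theta t) X_t) = sigma exp(theta t) dB_t. Integrating from 0 to t gives X_t = x_0 * exp(-theta t) + sigma * int_0^t exp(-theta (t-s)) dB_s for any initial x_0. The Itô integral has variance (by the Itô isometry) sigma^2 * int_0^t exp(-2 theta (t - s)) ds = sigma^2 * (1 - exp(-2 theta t)) / (2 theta), independent of x_0.
With theta = 5/4, sigma = 4/5:
  Var(X_t) = (4/5)^2 * (1 - exp(-2*5/4 t)) / (2 * 5/4) = 32/125 - 32*exp(-5*t/2)/125.
As t -> infinity, exp(-2*5/4 t) -> 0, so the stationary variance is sigma^2 / (2 theta) = 32/125.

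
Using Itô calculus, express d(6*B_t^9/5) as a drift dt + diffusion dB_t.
d(6*B_t^9/5) = (216*B_t^7/5) dt + (54*B_t^8/5) dB_t

Itô's formula for f(B_t) gives d f(B_t) = f'(B_t) dB_t + (1/2) f''(B_t) dt. Compute derivatives of f(x) = 6*x^9/5:
  f'(x)  = 54*x^8/5
  f''(x) = 432*x^7/5
Substitute x = B_t and multiply the f'' term by 1/2:
  drift     = (1/2) * (432*x^7/5) evaluated at B_t = 216*B_t^7/5
  diffusion = (54*x^8/5) evaluated at B_t = 54*B_t^8/5
Therefore d(6*B_t^9/5) = (216*B_t^7/5) dt + (54*B_t^8/5) dB_t.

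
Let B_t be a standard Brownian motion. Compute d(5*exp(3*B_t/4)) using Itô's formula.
d(5*exp(3*B_t/4)) = (45*exp(3*B_t/4)/32) dt + (15*exp(3*B_t/4)/4) dB_t

Itô's formula for f(B_t) gives d f(B_t) = f'(B_t) dB_t + (1/2) f''(B_t) dt. Compute derivatives of f(x) = 5*exp(3*x/4):
  f'(x)  = 15*exp(3*x/4)/4
  f''(x) = 45*exp(3*x/4)/16
Substitute x = B_t and multiply the f'' term by 1/2:
  drift     = (1/2) * (45*exp(3*x/4)/16) evaluated at B_t = 45*exp(3*B_t/4)/32
  diffusion = (15*exp(3*x/4)/4) evaluated at B_t = 15*exp(3*B_t/4)/4
Therefore d(5*exp(3*B_t/4)) = (45*exp(3*B_t/4)/32) dt + (15*exp(3*B_t/4)/4) dB_t.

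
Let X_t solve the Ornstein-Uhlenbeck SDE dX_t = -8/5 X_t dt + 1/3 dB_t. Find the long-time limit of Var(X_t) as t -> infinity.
lim Var(X_t) = 5/144

The OU SDE dX = -theta X dt + sigma dB admits the integrating factor exp(theta t): d(exp(theta t) X_t) = sigma exp(theta t) dB_t. Integrating from 0 to t gives X_t = x_0 * exp(-theta t) + sigma * int_0^t exp(-theta (t-s)) dB_s for any initial x_0. The Itô integral has variance (by the Itô isometry) sigma^2 * int_0^t exp(-2 theta (t - s)) ds = sigma^2 * (1 - exp(-2 theta t)) / (2 theta), independent of x_0.
With theta = 8/5, sigma = 1/3:
  Var(X_t) = (1/3)^2 * (1 - exp(-2*8/5 t)) / (2 * 8/5) = 5/144 - 5*exp(-16*t/5)/144.
As t -> infinity, exp(-2*8/5 t) -> 0, so the stationary variance is sigma^2 / (2 theta) = 5/144.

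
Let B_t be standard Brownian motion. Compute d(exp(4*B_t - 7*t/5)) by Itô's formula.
d(exp(4*B_t - 7*t/5)) = (33*exp(4*B_t - 7*t/5)/5) dt + (4*exp(4*B_t - 7*t/5)) dB_t

Itô's formula for f(t, x): d f(t, B_t) = (f_t + (1/2) f_xx) dt + f_x dB_t. Compute partials of f(t, x) = exp(-7*t/5 + 4*x):
  f_t(t,x)  = -7*exp(-7*t/5 + 4*x)/5
  f_x(t,x)  = 4*exp(-7*t/5 + 4*x)
  f_xx(t,x) = 16*exp(-7*t/5 + 4*x)
Assemble drift = f_t + (1/2) f_xx = 33*exp(-7*t/5 + 4*x)/5 and diffusion = f_x = 4*exp(-7*t/5 + 4*x). Substituting x = B_t:
  d(exp(4*B_t - 7*t/5)) = (33*exp(4*B_t - 7*t/5)/5) dt + (4*exp(4*B_t - 7*t/5)) dB_t.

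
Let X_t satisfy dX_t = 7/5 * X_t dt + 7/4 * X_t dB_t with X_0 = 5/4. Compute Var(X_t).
Var(X_t) = 25*(exp(49*t/16) - 1)*exp(14*t/5)/16

For GBM dX = mu X dt + sigma X dB with X_0 = x_0, apply Itô to Y = log X: dY = (mu - sigma^2/2) dt + sigma dB, so Y_t = log(x_0) + (mu - sigma^2/2) t + sigma B_t and hence X_t = x_0 * exp((mu - sigma^2/2) t + sigma B_t).
With mu = 7/5, sigma = 7/4, x_0 = 5/4, this gives:
  X_t = 5/4 * exp((-21/160) * t + (7/4) * B_t).
Since sigma*B_t ~ Normal(0, sigma^2 t), E[exp(sigma*B_t)] = exp(sigma^2 t / 2); so E[X_t] = x_0 * exp((mu - sigma^2/2) t) * exp(sigma^2 t / 2) = x_0 * exp(mu t) = 5*exp(7*t/5)/4.
Var(X_t) = E[X_t^2] - (E[X_t])^2 = x_0^2 * exp(2 mu t) * (exp(sigma^2 t) - 1) = 25*(exp(49*t/16) - 1)*exp(14*t/5)/16.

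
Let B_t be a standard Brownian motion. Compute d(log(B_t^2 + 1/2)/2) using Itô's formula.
d(log(B_t^2 + 1/2)/2) = ((1 - 2*B_t^2)/(2*B_t^2 + 1)^2) dt + (2*B_t/(2*B_t^2 + 1)) dB_t

Itô's formula for f(B_t) gives d f(B_t) = f'(B_t) dB_t + (1/2) f''(B_t) dt. Compute derivatives of f(x) = log(x^2 + 1/2)/2:
  f'(x)  = 2*x/(2*x^2 + 1)
  f''(x) = 2*(1 - 2*x^2)/(2*x^2 + 1)^2
Substitute x = B_t and multiply the f'' term by 1/2:
  drift     = (1/2) * (2*(1 - 2*x^2)/(2*x^2 + 1)^2) evaluated at B_t = (1 - 2*B_t^2)/(2*B_t^2 + 1)^2
  diffusion = (2*x/(2*x^2 + 1)) evaluated at B_t = 2*B_t/(2*B_t^2 + 1)
Therefore d(log(B_t^2 + 1/2)/2) = ((1 - 2*B_t^2)/(2*B_t^2 + 1)^2) dt + (2*B_t/(2*B_t^2 + 1)) dB_t.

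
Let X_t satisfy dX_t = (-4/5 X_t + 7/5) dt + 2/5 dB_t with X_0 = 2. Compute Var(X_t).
Var(X_t) = 1/10 - exp(-8*t/5)/10

The variance V(t) = Var(X_t) satisfies V'(t) = 2 a V(t) + c^2 with V(0) = 0 (drift coefficient is linear in X, diffusion is constant). With a = -4/5, c = 2/5, the solution is
  V(t) = (c^2 / (2 a)) * (exp(2 a t) - 1)
       = ((2/5)^2 / (2*(-4/5))) * (exp((-8/5) t) - 1)
       = 1/10 - exp(-8*t/5)/10.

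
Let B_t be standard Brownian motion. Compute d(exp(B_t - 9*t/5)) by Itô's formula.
d(exp(B_t - 9*t/5)) = (-13*exp(B_t - 9*t/5)/10) dt + (exp(B_t - 9*t/5)) dB_t

Itô's formula for f(t, x): d f(t, B_t) = (f_t + (1/2) f_xx) dt + f_x dB_t. Compute partials of f(t, x) = exp(-9*t/5 + x):
  f_t(t,x)  = -9*exp(-9*t/5 + x)/5
  f_x(t,x)  = exp(-9*t/5 + x)
  f_xx(t,x) = exp(-9*t/5 + x)
Assemble drift = f_t + (1/2) f_xx = -13*exp(-9*t/5 + x)/10 and diffusion = f_x = exp(-9*t/5 + x). Substituting x = B_t:
  d(exp(B_t - 9*t/5)) = (-13*exp(B_t - 9*t/5)/10) dt + (exp(B_t - 9*t/5)) dB_t.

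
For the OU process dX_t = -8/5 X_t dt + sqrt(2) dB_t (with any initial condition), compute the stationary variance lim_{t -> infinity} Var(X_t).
lim Var(X_t) = 5/8

The OU SDE dX = -theta X dt + sigma dB admits the integrating factor exp(theta t): d(exp(theta t) X_t) = sigma exp(theta t) dB_t. Integrating from 0 to t gives X_t = x_0 * exp(-theta t) + sigma * int_0^t exp(-theta (t-s)) dB_s for any initial x_0. The Itô integral has variance (by the Itô isometry) sigma^2 * int_0^t exp(-2 theta (t - s)) ds = sigma^2 * (1 - exp(-2 theta t)) / (2 theta), independent of x_0.
With theta = 8/5, sigma = sqrt(2):
  Var(X_t) = (sqrt(2))^2 * (1 - exp(-2*8/5 t)) / (2 * 8/5) = 5/8 - 5*exp(-16*t/5)/8.
As t -> infinity, exp(-2*8/5 t) -> 0, so the stationary variance is sigma^2 / (2 theta) = 5/8.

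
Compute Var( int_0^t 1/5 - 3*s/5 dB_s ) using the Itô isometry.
Var = t*(3*t^2 - 3*t + 1)/25

The Itô integral of a deterministic integrand f(s) has mean 0 because each increment f(s) * (B_{s+ds} - B_s) has mean 0. By the Itô isometry:
  Var( int_0^t f(s) dB_s ) = E[ (int_0^t f(s) dB_s)^2 ] = int_0^t f(s)^2 ds.
Here f(s) = 1/5 - 3*s/5, so f(s)^2 = (3*s - 1)^2/25. Integrate:
  int_0^t ((3*s - 1)^2/25) ds = t*(3*t^2 - 3*t + 1)/25.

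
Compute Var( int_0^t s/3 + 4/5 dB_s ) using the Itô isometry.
Var = t*(25*t^2 + 180*t + 432)/675

The Itô integral of a deterministic integrand f(s) has mean 0 because each increment f(s) * (B_{s+ds} - B_s) has mean 0. By the Itô isometry:
  Var( int_0^t f(s) dB_s ) = E[ (int_0^t f(s) dB_s)^2 ] = int_0^t f(s)^2 ds.
Here f(s) = s/3 + 4/5, so f(s)^2 = (5*s + 12)^2/225. Integrate:
  int_0^t ((5*s + 12)^2/225) ds = t*(25*t^2 + 180*t + 432)/675.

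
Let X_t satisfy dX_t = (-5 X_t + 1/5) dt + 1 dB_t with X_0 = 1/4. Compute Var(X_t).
Var(X_t) = 1/10 - exp(-10*t)/10

The variance V(t) = Var(X_t) satisfies V'(t) = 2 a V(t) + c^2 with V(0) = 0 (drift coefficient is linear in X, diffusion is constant). With a = -5, c = 1, the solution is
  V(t) = (c^2 / (2 a)) * (exp(2 a t) - 1)
       = (1^2 / (2*(-5))) * (exp((-10) t) - 1)
       = 1/10 - exp(-10*t)/10.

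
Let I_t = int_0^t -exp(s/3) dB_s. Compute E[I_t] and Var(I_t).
E[I_t] = 0; Var(I_t) = 3*exp(2*t/3)/2 - 3/2

The Itô integral of a deterministic integrand f(s) has mean 0 because each increment f(s) * (B_{s+ds} - B_s) has mean 0. By the Itô isometry:
  Var( int_0^t f(s) dB_s ) = E[ (int_0^t f(s) dB_s)^2 ] = int_0^t f(s)^2 ds.
Here f(s) = -exp(s/3), so f(s)^2 = exp(2*s/3). Integrate:
  int_0^t (exp(2*s/3)) ds = 3*exp(2*t/3)/2 - 3/2.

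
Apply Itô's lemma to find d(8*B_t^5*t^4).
d(8*B_t^5*t^4) = (B_t^3*t^3*(32*B_t^2 + 80*t)) dt + (40*B_t^4*t^4) dB_t

Itô's formula for f(t, x): d f(t, B_t) = (f_t + (1/2) f_xx) dt + f_x dB_t. Compute partials of f(t, x) = 8*t^4*x^5:
  f_t(t,x)  = 32*t^3*x^5
  f_x(t,x)  = 40*t^4*x^4
  f_xx(t,x) = 160*t^4*x^3
Assemble drift = f_t + (1/2) f_xx = t^3*x^3*(80*t + 32*x^2) and diffusion = f_x = 40*t^4*x^4. Substituting x = B_t:
  d(8*B_t^5*t^4) = (B_t^3*t^3*(32*B_t^2 + 80*t)) dt + (40*B_t^4*t^4) dB_t.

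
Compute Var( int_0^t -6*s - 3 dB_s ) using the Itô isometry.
Var = 3*t*(4*t^2 + 6*t + 3)

The Itô integral of a deterministic integrand f(s) has mean 0 because each increment f(s) * (B_{s+ds} - B_s) has mean 0. By the Itô isometry:
  Var( int_0^t f(s) dB_s ) = E[ (int_0^t f(s) dB_s)^2 ] = int_0^t f(s)^2 ds.
Here f(s) = -6*s - 3, so f(s)^2 = 9*(2*s + 1)^2. Integrate:
  int_0^t (9*(2*s + 1)^2) ds = 3*t*(4*t^2 + 6*t + 3).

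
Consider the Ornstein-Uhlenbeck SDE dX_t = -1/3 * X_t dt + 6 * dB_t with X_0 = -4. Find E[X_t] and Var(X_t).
E[X_t] = -4*exp(-t/3); Var(X_t) = 54 - 54*exp(-2*t/3)

The OU SDE dX = -theta X dt + sigma dB admits the integrating factor exp(theta t): d(exp(theta t) X_t) = sigma exp(theta t) dB_t. Integrating from 0 to t:
  X_t = x_0 * exp(-theta t) + sigma * int_0^t exp(-theta (t-s)) dB_s.
The Itô integral has mean 0 and (by the Itô isometry) variance sigma^2 * int_0^t exp(-2 theta (t - s)) ds = sigma^2 * (1 - exp(-2 theta t)) / (2 theta).
With theta = 1/3, sigma = 6, x_0 = -4:
  E[X_t] = -4 * exp(-1/3 t) = -4*exp(-t/3)
  Var(X_t) = (6)^2 * (1 - exp(-2*1/3 t)) / (2 * 1/3) = 54 - 54*exp(-2*t/3).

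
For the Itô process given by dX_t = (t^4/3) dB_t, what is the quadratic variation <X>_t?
<X>_t = t^9/81

For an Itô process dX_t = a(t) dt + b(t) dB_t, the quadratic variation is <X>_t = int_0^t b(s)^2 ds (the drift term does not contribute). Here b(s) = s^4/3, so
  b(s)^2 = s^8/9.
Integrating from 0 to t:
  <X>_t = int_0^t (s^8/9) ds = t^9/81.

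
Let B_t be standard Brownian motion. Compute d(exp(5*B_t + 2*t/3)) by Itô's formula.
d(exp(5*B_t + 2*t/3)) = (79*exp(5*B_t + 2*t/3)/6) dt + (5*exp(5*B_t + 2*t/3)) dB_t

Itô's formula for f(t, x): d f(t, B_t) = (f_t + (1/2) f_xx) dt + f_x dB_t. Compute partials of f(t, x) = exp(2*t/3 + 5*x):
  f_t(t,x)  = 2*exp(2*t/3 + 5*x)/3
  f_x(t,x)  = 5*exp(2*t/3 + 5*x)
  f_xx(t,x) = 25*exp(2*t/3 + 5*x)
Assemble drift = f_t + (1/2) f_xx = 79*exp(2*t/3 + 5*x)/6 and diffusion = f_x = 5*exp(2*t/3 + 5*x). Substituting x = B_t:
  d(exp(5*B_t + 2*t/3)) = (79*exp(5*B_t + 2*t/3)/6) dt + (5*exp(5*B_t + 2*t/3)) dB_t.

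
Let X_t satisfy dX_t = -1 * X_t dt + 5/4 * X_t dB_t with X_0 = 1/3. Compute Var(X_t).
Var(X_t) = (exp(25*t/16) - 1)*exp(-2*t)/9

For GBM dX = mu X dt + sigma X dB with X_0 = x_0, apply Itô to Y = log X: dY = (mu - sigma^2/2) dt + sigma dB, so Y_t = log(x_0) + (mu - sigma^2/2) t + sigma B_t and hence X_t = x_0 * exp((mu - sigma^2/2) t + sigma B_t).
With mu = -1, sigma = 5/4, x_0 = 1/3, this gives:
  X_t = 1/3 * exp((-57/32) * t + (5/4) * B_t).
Since sigma*B_t ~ Normal(0, sigma^2 t), E[exp(sigma*B_t)] = exp(sigma^2 t / 2); so E[X_t] = x_0 * exp((mu - sigma^2/2) t) * exp(sigma^2 t / 2) = x_0 * exp(mu t) = exp(-t)/3.
Var(X_t) = E[X_t^2] - (E[X_t])^2 = x_0^2 * exp(2 mu t) * (exp(sigma^2 t) - 1) = (exp(25*t/16) - 1)*exp(-2*t)/9.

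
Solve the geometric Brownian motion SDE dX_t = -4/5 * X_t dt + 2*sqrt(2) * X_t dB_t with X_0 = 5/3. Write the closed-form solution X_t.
X_t = 5/3 * exp((-24/5) * t + (2*sqrt(2)) * B_t)

For GBM dX = mu X dt + sigma X dB with X_0 = x_0, apply Itô to Y = log X: dY = (mu - sigma^2/2) dt + sigma dB, so Y_t = log(x_0) + (mu - sigma^2/2) t + sigma B_t and hence X_t = x_0 * exp((mu - sigma^2/2) t + sigma B_t).
With mu = -4/5, sigma = 2*sqrt(2), x_0 = 5/3, this gives:
  X_t = 5/3 * exp((-24/5) * t + (2*sqrt(2)) * B_t).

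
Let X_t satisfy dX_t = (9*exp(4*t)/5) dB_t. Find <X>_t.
<X>_t = 81*exp(8*t)/200 - 81/200

For an Itô process dX_t = a(t) dt + b(t) dB_t, the quadratic variation is <X>_t = int_0^t b(s)^2 ds (the drift term does not contribute). Here b(s) = 9*exp(4*s)/5, so
  b(s)^2 = 81*exp(8*s)/25.
Integrating from 0 to t:
  <X>_t = int_0^t (81*exp(8*s)/25) ds = 81*exp(8*t)/200 - 81/200.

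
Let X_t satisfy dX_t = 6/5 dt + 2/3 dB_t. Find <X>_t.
<X>_t = 4*t/9

For an Itô process dX_t = a(t) dt + b(t) dB_t, the quadratic variation is <X>_t = int_0^t b(s)^2 ds (the drift term does not contribute). Here b(s) = 2/3, so
  b(s)^2 = 4/9.
Integrating from 0 to t:
  <X>_t = int_0^t (4/9) ds = 4*t/9.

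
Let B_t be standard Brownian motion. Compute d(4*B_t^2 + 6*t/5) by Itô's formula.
d(4*B_t^2 + 6*t/5) = (26/5) dt + (8*B_t) dB_t

Itô's formula for f(t, x): d f(t, B_t) = (f_t + (1/2) f_xx) dt + f_x dB_t. Compute partials of f(t, x) = 6*t/5 + 4*x^2:
  f_t(t,x)  = 6/5
  f_x(t,x)  = 8*x
  f_xx(t,x) = 8
Assemble drift = f_t + (1/2) f_xx = 26/5 and diffusion = f_x = 8*x. Substituting x = B_t:
  d(4*B_t^2 + 6*t/5) = (26/5) dt + (8*B_t) dB_t.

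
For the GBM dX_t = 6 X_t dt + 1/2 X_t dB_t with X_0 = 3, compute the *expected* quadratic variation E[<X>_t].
E[<X>_t] = 9*exp(49*t/4)/49 - 9/49

<X>_t = int_0^t ((1/2) * X_s)^2 ds. Taking expectation inside the integral: E[<X>_t] = (1/2)^2 * int_0^t E[X_s^2] ds. For GBM, E[X_s^2] = x_0^2 * exp((2 mu + sigma^2) s). Integrating:
  E[<X>_t] = (1/2)^2 * 3^2 * (exp((2*6 + (1/2)^2) t) - 1) / (2*6 + (1/2)^2)
           = (1/2)^2 * 3^2 * (exp((49/4) t) - 1) / (49/4) = 9*exp(49*t/4)/49 - 9/49.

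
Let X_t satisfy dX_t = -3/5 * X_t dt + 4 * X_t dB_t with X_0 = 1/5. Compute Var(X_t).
Var(X_t) = (exp(16*t) - 1)*exp(-6*t/5)/25

For GBM dX = mu X dt + sigma X dB with X_0 = x_0, apply Itô to Y = log X: dY = (mu - sigma^2/2) dt + sigma dB, so Y_t = log(x_0) + (mu - sigma^2/2) t + sigma B_t and hence X_t = x_0 * exp((mu - sigma^2/2) t + sigma B_t).
With mu = -3/5, sigma = 4, x_0 = 1/5, this gives:
  X_t = 1/5 * exp((-43/5) * t + (4) * B_t).
Since sigma*B_t ~ Normal(0, sigma^2 t), E[exp(sigma*B_t)] = exp(sigma^2 t / 2); so E[X_t] = x_0 * exp((mu - sigma^2/2) t) * exp(sigma^2 t / 2) = x_0 * exp(mu t) = exp(-3*t/5)/5.
Var(X_t) = E[X_t^2] - (E[X_t])^2 = x_0^2 * exp(2 mu t) * (exp(sigma^2 t) - 1) = (exp(16*t) - 1)*exp(-6*t/5)/25.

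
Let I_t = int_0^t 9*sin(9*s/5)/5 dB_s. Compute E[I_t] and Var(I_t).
E[I_t] = 0; Var(I_t) = 81*t/50 - 9*sin(18*t/5)/20

The Itô integral of a deterministic integrand f(s) has mean 0 because each increment f(s) * (B_{s+ds} - B_s) has mean 0. By the Itô isometry:
  Var( int_0^t f(s) dB_s ) = E[ (int_0^t f(s) dB_s)^2 ] = int_0^t f(s)^2 ds.
Here f(s) = 9*sin(9*s/5)/5, so f(s)^2 = 81*sin(9*s/5)^2/25. Integrate:
  int_0^t (81*sin(9*s/5)^2/25) ds = 81*t/50 - 9*sin(18*t/5)/20.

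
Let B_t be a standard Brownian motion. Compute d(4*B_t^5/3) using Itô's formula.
d(4*B_t^5/3) = (40*B_t^3/3) dt + (20*B_t^4/3) dB_t

Itô's formula for f(B_t) gives d f(B_t) = f'(B_t) dB_t + (1/2) f''(B_t) dt. Compute derivatives of f(x) = 4*x^5/3:
  f'(x)  = 20*x^4/3
  f''(x) = 80*x^3/3
Substitute x = B_t and multiply the f'' term by 1/2:
  drift     = (1/2) * (80*x^3/3) evaluated at B_t = 40*B_t^3/3
  diffusion = (20*x^4/3) evaluated at B_t = 20*B_t^4/3
Therefore d(4*B_t^5/3) = (40*B_t^3/3) dt + (20*B_t^4/3) dB_t.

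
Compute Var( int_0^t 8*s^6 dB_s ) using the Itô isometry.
Var = 64*t^13/13

The Itô integral of a deterministic integrand f(s) has mean 0 because each increment f(s) * (B_{s+ds} - B_s) has mean 0. By the Itô isometry:
  Var( int_0^t f(s) dB_s ) = E[ (int_0^t f(s) dB_s)^2 ] = int_0^t f(s)^2 ds.
Here f(s) = 8*s^6, so f(s)^2 = 64*s^12. Integrate:
  int_0^t (64*s^12) ds = 64*t^13/13.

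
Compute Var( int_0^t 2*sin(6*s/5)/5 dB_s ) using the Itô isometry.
Var = 2*t/25 - sin(12*t/5)/30

The Itô integral of a deterministic integrand f(s) has mean 0 because each increment f(s) * (B_{s+ds} - B_s) has mean 0. By the Itô isometry:
  Var( int_0^t f(s) dB_s ) = E[ (int_0^t f(s) dB_s)^2 ] = int_0^t f(s)^2 ds.
Here f(s) = 2*sin(6*s/5)/5, so f(s)^2 = 4*sin(6*s/5)^2/25. Integrate:
  int_0^t (4*sin(6*s/5)^2/25) ds = 2*t/25 - sin(12*t/5)/30.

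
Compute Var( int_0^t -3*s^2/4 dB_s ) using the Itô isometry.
Var = 9*t^5/80

The Itô integral of a deterministic integrand f(s) has mean 0 because each increment f(s) * (B_{s+ds} - B_s) has mean 0. By the Itô isometry:
  Var( int_0^t f(s) dB_s ) = E[ (int_0^t f(s) dB_s)^2 ] = int_0^t f(s)^2 ds.
Here f(s) = -3*s^2/4, so f(s)^2 = 9*s^4/16. Integrate:
  int_0^t (9*s^4/16) ds = 9*t^5/80.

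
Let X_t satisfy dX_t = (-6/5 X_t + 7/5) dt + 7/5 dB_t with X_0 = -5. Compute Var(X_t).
Var(X_t) = 49/60 - 49*exp(-12*t/5)/60

The variance V(t) = Var(X_t) satisfies V'(t) = 2 a V(t) + c^2 with V(0) = 0 (drift coefficient is linear in X, diffusion is constant). With a = -6/5, c = 7/5, the solution is
  V(t) = (c^2 / (2 a)) * (exp(2 a t) - 1)
       = ((7/5)^2 / (2*(-6/5))) * (exp((-12/5) t) - 1)
       = 49/60 - 49*exp(-12*t/5)/60.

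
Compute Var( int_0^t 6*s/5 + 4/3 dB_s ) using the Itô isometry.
Var = 4*t*(27*t^2 + 90*t + 100)/225

The Itô integral of a deterministic integrand f(s) has mean 0 because each increment f(s) * (B_{s+ds} - B_s) has mean 0. By the Itô isometry:
  Var( int_0^t f(s) dB_s ) = E[ (int_0^t f(s) dB_s)^2 ] = int_0^t f(s)^2 ds.
Here f(s) = 6*s/5 + 4/3, so f(s)^2 = 4*(9*s + 10)^2/225. Integrate:
  int_0^t (4*(9*s + 10)^2/225) ds = 4*t*(27*t^2 + 90*t + 100)/225.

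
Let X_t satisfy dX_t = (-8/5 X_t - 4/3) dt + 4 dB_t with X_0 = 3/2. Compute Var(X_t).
Var(X_t) = 5 - 5*exp(-16*t/5)

The variance V(t) = Var(X_t) satisfies V'(t) = 2 a V(t) + c^2 with V(0) = 0 (drift coefficient is linear in X, diffusion is constant). With a = -8/5, c = 4, the solution is
  V(t) = (c^2 / (2 a)) * (exp(2 a t) - 1)
       = (4^2 / (2*(-8/5))) * (exp((-16/5) t) - 1)
       = 5 - 5*exp(-16*t/5).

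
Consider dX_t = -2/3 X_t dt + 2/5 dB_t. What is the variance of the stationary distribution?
lim Var(X_t) = 3/25

The OU SDE dX = -theta X dt + sigma dB admits the integrating factor exp(theta t): d(exp(theta t) X_t) = sigma exp(theta t) dB_t. Integrating from 0 to t gives X_t = x_0 * exp(-theta t) + sigma * int_0^t exp(-theta (t-s)) dB_s for any initial x_0. The Itô integral has variance (by the Itô isometry) sigma^2 * int_0^t exp(-2 theta (t - s)) ds = sigma^2 * (1 - exp(-2 theta t)) / (2 theta), independent of x_0.
With theta = 2/3, sigma = 2/5:
  Var(X_t) = (2/5)^2 * (1 - exp(-2*2/3 t)) / (2 * 2/3) = 3/25 - 3*exp(-4*t/3)/25.
As t -> infinity, exp(-2*2/3 t) -> 0, so the stationary variance is sigma^2 / (2 theta) = 3/25.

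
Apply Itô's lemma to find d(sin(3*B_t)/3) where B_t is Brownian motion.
d(sin(3*B_t)/3) = (-3*sin(3*B_t)/2) dt + (cos(3*B_t)) dB_t

Itô's formula for f(B_t) gives d f(B_t) = f'(B_t) dB_t + (1/2) f''(B_t) dt. Compute derivatives of f(x) = sin(3*x)/3:
  f'(x)  = cos(3*x)
  f''(x) = -3*sin(3*x)
Substitute x = B_t and multiply the f'' term by 1/2:
  drift     = (1/2) * (-3*sin(3*x)) evaluated at B_t = -3*sin(3*B_t)/2
  diffusion = (cos(3*x)) evaluated at B_t = cos(3*B_t)
Therefore d(sin(3*B_t)/3) = (-3*sin(3*B_t)/2) dt + (cos(3*B_t)) dB_t.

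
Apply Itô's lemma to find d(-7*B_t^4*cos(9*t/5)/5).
d(-7*B_t^4*cos(9*t/5)/5) = (21*B_t^2*(3*B_t^2*sin(9*t/5) - 10*cos(9*t/5))/25) dt + (-28*B_t^3*cos(9*t/5)/5) dB_t

Itô's formula for f(t, x): d f(t, B_t) = (f_t + (1/2) f_xx) dt + f_x dB_t. Compute partials of f(t, x) = -7*x^4*cos(9*t/5)/5:
  f_t(t,x)  = 63*x^4*sin(9*t/5)/25
  f_x(t,x)  = -28*x^3*cos(9*t/5)/5
  f_xx(t,x) = -84*x^2*cos(9*t/5)/5
Assemble drift = f_t + (1/2) f_xx = 21*x^2*(3*x^2*sin(9*t/5) - 10*cos(9*t/5))/25 and diffusion = f_x = -28*x^3*cos(9*t/5)/5. Substituting x = B_t:
  d(-7*B_t^4*cos(9*t/5)/5) = (21*B_t^2*(3*B_t^2*sin(9*t/5) - 10*cos(9*t/5))/25) dt + (-28*B_t^3*cos(9*t/5)/5) dB_t.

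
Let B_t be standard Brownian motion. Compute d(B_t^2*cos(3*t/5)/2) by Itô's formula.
d(B_t^2*cos(3*t/5)/2) = (-3*B_t^2*sin(3*t/5)/10 + cos(3*t/5)/2) dt + (B_t*cos(3*t/5)) dB_t

Itô's formula for f(t, x): d f(t, B_t) = (f_t + (1/2) f_xx) dt + f_x dB_t. Compute partials of f(t, x) = x^2*cos(3*t/5)/2:
  f_t(t,x)  = -3*x^2*sin(3*t/5)/10
  f_x(t,x)  = x*cos(3*t/5)
  f_xx(t,x) = cos(3*t/5)
Assemble drift = f_t + (1/2) f_xx = -3*x^2*sin(3*t/5)/10 + cos(3*t/5)/2 and diffusion = f_x = x*cos(3*t/5). Substituting x = B_t:
  d(B_t^2*cos(3*t/5)/2) = (-3*B_t^2*sin(3*t/5)/10 + cos(3*t/5)/2) dt + (B_t*cos(3*t/5)) dB_t.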